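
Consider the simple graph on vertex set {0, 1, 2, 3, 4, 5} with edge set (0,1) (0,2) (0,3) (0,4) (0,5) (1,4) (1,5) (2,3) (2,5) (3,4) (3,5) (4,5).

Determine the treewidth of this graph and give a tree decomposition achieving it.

Every bag has size at most 4, so the width is 4 − 1 = 3 and tw(G) ≤ 3. For the lower bound, the 4 vertices {0, 1, 4, 5} are pairwise adjacent, and any tree decomposition puts a clique entirely inside one bag — forcing width ≥ 3. Therefore the treewidth is 3.

Treewidth 3.
Bags: B1 = {0, 2, 3, 5}  B2 = {0, 3, 4, 5}  B3 = {0, 1, 4, 5}
Tree: B1–B2, B2–B3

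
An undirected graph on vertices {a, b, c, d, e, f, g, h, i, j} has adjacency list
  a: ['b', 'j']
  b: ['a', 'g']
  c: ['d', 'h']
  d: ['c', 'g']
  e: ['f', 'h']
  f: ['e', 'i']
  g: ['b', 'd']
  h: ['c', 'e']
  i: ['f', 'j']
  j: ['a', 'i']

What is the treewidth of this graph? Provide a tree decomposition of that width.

Treewidth 2.
Bags: B1 = {c, d, g}  B2 = {c, g, h}  B3 = {e, g, h}  B4 = {e, f, g}  B5 = {f, g, i}  B6 = {g, i, j}  B7 = {a, g, j}  B8 = {a, b, g}
Tree: B1–B2, B2–B3, B3–B4, B4–B5, B5–B6, B6–B7, B7–B8

The largest bag has 3 vertices, giving width 2; this decomposition certifies tw(G) ≤ 2. For the lower bound, G contains the cycle g–d–c–h–e–f–i–j–a–b–g, so G is not a forest; only forests have treewidth ≤ 1, hence tw(G) ≥ 2. Hence tw(G) = 2 exactly.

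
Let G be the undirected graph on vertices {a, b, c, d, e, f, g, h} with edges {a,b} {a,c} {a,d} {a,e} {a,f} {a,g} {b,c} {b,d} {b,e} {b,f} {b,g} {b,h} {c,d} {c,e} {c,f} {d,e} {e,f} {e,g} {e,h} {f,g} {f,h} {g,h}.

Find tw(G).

4

A width-4 tree decomposition is:
Bags: B1 = {a, b, c, e, f}  B2 = {a, b, e, f, g}  B3 = {b, e, f, g, h}  B4 = {a, b, c, d, e}
Tree: B1–B2, B2–B3, B1–B4
Each bag holds 5 vertices, so the decomposition has width 4, which upper-bounds the treewidth. For the lower bound, the 5 vertices {a, b, c, d, e} are pairwise adjacent, and any tree decomposition puts a clique entirely inside one bag — forcing width ≥ 4. Combining the bounds, tw(G) = 4.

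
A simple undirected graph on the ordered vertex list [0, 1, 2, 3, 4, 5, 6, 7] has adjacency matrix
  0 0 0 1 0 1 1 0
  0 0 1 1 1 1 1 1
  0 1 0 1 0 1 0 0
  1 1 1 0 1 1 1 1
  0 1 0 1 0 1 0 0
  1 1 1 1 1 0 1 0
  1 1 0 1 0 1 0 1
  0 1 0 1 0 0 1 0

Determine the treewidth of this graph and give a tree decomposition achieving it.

Treewidth 3.
Bags: B1 = {1, 3, 6, 7}  B2 = {1, 3, 5, 6}  B3 = {1, 2, 3, 5}  B4 = {1, 3, 4, 5}  B5 = {0, 3, 5, 6}
Tree: B1–B2, B2–B3, B2–B4, B2–B5

Each bag holds 4 vertices, so the decomposition has width 3, which upper-bounds the treewidth. For the lower bound, the 4 vertices {0, 3, 5, 6} are pairwise adjacent, and any tree decomposition puts a clique entirely inside one bag — forcing width ≥ 3. The upper and lower bounds meet at 3, so that is the treewidth.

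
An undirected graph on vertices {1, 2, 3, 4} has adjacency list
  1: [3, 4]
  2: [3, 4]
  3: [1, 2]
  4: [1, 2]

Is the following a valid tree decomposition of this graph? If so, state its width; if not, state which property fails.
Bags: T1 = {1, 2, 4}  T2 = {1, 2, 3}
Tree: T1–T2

Checking the three conditions: (i) the bags cover all of {1, 2, 3, 4}; (ii) for each edge, some bag contains both endpoints; (iii) the bags containing any fixed vertex form a subtree. All hold, so the decomposition is valid with width 3 − 1 = 2.

Yes; width 2.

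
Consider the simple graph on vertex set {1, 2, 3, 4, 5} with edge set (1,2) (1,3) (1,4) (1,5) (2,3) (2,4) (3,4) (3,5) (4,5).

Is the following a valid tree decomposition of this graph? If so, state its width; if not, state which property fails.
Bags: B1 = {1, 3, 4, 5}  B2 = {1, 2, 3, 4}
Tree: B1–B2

Yes; width 3.

Every vertex of G appears in some bag (union = {1, 2, 3, 4, 5}); every edge is covered by a bag; and for each vertex v the set of bags containing v is connected in the bag tree. The decomposition is therefore valid. The largest bag has 4 vertices, so the width is 3.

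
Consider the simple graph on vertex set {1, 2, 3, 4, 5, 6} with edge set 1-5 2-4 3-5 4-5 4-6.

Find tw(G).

1

A width-1 tree decomposition is:
Bags: B1 = {1, 5}  B2 = {4, 5}  B3 = {3, 5}  B4 = {4, 6}  B5 = {2, 4}
Tree: B1–B2, B1–B3, B2–B4, B4–B5
Each bag holds 2 vertices, so the decomposition has width 1, which upper-bounds the treewidth. Since G has at least one edge (e.g. 1–5), it is not an edgeless graph, so tw(G) ≥ 1. The upper and lower bounds meet at 1, so that is the treewidth.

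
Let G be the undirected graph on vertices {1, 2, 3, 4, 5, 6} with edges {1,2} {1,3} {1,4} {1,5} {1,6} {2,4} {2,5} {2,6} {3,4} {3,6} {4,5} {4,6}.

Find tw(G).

A width-3 tree decomposition is:
Bags: B1 = {1, 2, 4, 6}  B2 = {1, 3, 4, 6}  B3 = {1, 2, 4, 5}
Tree: B1–B2, B1–B3
Every bag has size at most 4, so the width is 4 − 1 = 3 and tw(G) ≤ 3. On the other hand G contains the 4-clique {1, 2, 4, 5}. A clique must lie in a single bag of any decomposition, so no decomposition can have width below 3. Hence tw(G) = 3 exactly.

3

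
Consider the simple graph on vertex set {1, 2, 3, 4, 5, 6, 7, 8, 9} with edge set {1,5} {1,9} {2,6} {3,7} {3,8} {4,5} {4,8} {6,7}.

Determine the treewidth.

A width-1 tree decomposition is:
Bags: B1 = {2, 6}  B2 = {6, 7}  B3 = {3, 7}  B4 = {3, 8}  B5 = {4, 8}  B6 = {4, 5}  B7 = {1, 5}  B8 = {1, 9}
Tree: B1–B2, B2–B3, B3–B4, B4–B5, B5–B6, B6–B7, B7–B8
The largest bag has 2 vertices, giving width 1; this decomposition certifies tw(G) ≤ 1. Any graph with an edge has treewidth ≥ 1, and G has the edge 2–6. The upper and lower bounds meet at 1, so that is the treewidth.

1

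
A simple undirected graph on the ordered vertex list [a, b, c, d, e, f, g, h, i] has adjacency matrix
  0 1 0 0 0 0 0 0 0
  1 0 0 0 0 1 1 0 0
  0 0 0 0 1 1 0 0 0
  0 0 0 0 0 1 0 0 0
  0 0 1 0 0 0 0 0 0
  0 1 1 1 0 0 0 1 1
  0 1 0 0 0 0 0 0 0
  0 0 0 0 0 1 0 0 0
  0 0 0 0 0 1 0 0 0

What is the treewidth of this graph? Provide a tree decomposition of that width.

The largest bag has 2 vertices, giving width 1; this decomposition certifies tw(G) ≤ 1. G has an edge, so its treewidth is at least 1. Hence tw(G) = 1 exactly.

Treewidth 1.
One such decomposition:
Bags: B1 = {b, f}  B2 = {f, i}  B3 = {c, f}  B4 = {a, b}  B5 = {b, g}  B6 = {d, f}  B7 = {f, h}  B8 = {c, e}
Tree: B1–B2, B1–B3, B1–B4, B1–B5, B2–B6, B6–B7, B3–B8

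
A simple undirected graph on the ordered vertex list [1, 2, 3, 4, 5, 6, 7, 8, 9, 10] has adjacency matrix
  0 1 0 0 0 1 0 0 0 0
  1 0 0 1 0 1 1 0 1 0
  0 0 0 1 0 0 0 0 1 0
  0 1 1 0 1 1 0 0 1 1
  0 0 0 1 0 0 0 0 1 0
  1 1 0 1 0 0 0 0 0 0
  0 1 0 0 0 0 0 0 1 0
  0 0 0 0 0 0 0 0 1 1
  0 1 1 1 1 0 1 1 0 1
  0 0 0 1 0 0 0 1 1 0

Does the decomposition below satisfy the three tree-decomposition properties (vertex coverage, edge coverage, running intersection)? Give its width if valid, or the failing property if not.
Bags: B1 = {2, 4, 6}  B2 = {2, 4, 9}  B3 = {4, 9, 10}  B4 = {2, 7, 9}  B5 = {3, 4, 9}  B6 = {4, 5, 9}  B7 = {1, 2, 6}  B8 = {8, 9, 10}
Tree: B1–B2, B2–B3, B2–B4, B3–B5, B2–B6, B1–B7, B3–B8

Yes; width 2.

Every vertex of G appears in some bag (union = {1, 2, 3, 4, 5, 6, 7, 8, 9, 10}); every edge is covered by a bag; and for each vertex v the set of bags containing v is connected in the bag tree. The decomposition is therefore valid. The largest bag has 3 vertices, so the width is 2.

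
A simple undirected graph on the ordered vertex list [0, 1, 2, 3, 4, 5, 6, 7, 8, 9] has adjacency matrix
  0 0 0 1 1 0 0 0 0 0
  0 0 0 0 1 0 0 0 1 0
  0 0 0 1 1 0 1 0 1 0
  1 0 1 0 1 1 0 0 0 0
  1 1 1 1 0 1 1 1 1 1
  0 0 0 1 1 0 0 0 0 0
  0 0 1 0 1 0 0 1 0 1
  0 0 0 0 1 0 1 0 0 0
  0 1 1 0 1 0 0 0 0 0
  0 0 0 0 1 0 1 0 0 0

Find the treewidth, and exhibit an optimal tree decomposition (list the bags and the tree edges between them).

Treewidth 2.
One optimal decomposition is:
Bags: B1 = {0, 3, 4}  B2 = {2, 3, 4}  B3 = {2, 4, 8}  B4 = {2, 4, 6}  B5 = {1, 4, 8}  B6 = {3, 4, 5}  B7 = {4, 6, 9}  B8 = {4, 6, 7}
Tree: B1–B2, B2–B3, B2–B4, B3–B5, B2–B6, B4–B7, B4–B8

Each bag holds 3 vertices, so the decomposition has width 2, which upper-bounds the treewidth. For the lower bound, the 3 vertices {0, 3, 4} are pairwise adjacent, and any tree decomposition puts a clique entirely inside one bag — forcing width ≥ 2. Hence tw(G) = 2 exactly.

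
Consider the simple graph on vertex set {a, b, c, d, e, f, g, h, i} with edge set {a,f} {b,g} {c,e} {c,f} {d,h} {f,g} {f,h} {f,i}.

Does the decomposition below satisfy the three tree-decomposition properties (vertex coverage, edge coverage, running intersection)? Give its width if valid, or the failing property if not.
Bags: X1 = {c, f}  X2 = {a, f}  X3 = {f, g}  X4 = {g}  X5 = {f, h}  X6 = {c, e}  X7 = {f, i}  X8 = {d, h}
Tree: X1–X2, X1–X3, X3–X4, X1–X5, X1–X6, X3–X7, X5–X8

No — vertex b appears in no bag.

A tree decomposition must satisfy three properties: every vertex lies in some bag; for every edge, both endpoints lie together in some bag; and for every vertex, the bags containing it form a connected subtree. Here vertex b appears in no bag, so the decomposition is invalid.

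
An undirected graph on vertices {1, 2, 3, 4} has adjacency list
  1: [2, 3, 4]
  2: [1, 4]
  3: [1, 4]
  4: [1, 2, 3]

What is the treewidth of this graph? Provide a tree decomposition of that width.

Each bag holds 3 vertices, so the decomposition has width 2, which upper-bounds the treewidth. On the other hand G contains the 3-clique {1, 2, 4}. A clique must lie in a single bag of any decomposition, so no decomposition can have width below 2. Hence tw(G) = 2 exactly.

Treewidth 2.
Bags: B1 = {1, 3, 4}  B2 = {1, 2, 4}
Tree: B1–B2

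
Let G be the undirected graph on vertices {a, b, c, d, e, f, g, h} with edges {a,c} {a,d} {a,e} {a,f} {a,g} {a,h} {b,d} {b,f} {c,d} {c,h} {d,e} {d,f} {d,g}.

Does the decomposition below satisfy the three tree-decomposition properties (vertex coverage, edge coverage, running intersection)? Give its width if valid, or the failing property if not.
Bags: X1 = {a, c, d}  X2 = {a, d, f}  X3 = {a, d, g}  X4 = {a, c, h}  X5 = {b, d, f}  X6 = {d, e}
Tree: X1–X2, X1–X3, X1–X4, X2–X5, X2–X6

A tree decomposition must satisfy three properties: every vertex lies in some bag; for every edge, both endpoints lie together in some bag; and for every vertex, the bags containing it form a connected subtree. Here edge (a,e) lies in no bag, so the decomposition is invalid.

No — edge (a,e) lies in no bag.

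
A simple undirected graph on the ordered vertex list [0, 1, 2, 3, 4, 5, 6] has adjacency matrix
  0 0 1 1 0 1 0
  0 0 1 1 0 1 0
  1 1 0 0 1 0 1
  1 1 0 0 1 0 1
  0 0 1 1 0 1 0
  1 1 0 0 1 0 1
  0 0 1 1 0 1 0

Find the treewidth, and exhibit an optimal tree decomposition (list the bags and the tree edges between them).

Treewidth 3.
One such decomposition:
Bags: B1 = {2, 3, 4, 5}  B2 = {0, 2, 3, 5}  B3 = {1, 2, 3, 5}  B4 = {2, 3, 5, 6}
Tree: B1–B2, B2–B3, B3–B4

Each bag holds 4 vertices, so the decomposition has width 3, which upper-bounds the treewidth. For the lower bound: the 4 vertex sets {4,5}, {0,2}, {3}, {1} are disjoint, each induces a connected subgraph, and every pair is joined by at least one edge of G. Contracting each set to a single vertex therefore yields K_{4} as a minor, and since treewidth is minor-monotone, tw(G) ≥ tw(K_{4}) = 3. Therefore the treewidth is 3.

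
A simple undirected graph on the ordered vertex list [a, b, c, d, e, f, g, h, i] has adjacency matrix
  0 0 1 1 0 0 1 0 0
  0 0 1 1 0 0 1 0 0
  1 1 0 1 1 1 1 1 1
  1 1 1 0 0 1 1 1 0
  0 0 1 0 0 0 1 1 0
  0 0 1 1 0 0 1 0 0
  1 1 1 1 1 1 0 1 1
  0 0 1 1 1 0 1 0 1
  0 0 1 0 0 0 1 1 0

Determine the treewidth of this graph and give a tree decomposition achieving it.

Treewidth 3.
One optimal decomposition is:
Bags: B1 = {b, c, d, g}  B2 = {a, c, d, g}  B3 = {c, d, g, h}  B4 = {c, g, h, i}  B5 = {c, d, f, g}  B6 = {c, e, g, h}
Tree: B1–B2, B1–B3, B3–B4, B2–B5, B4–B6

The largest bag has 4 vertices, giving width 3; this decomposition certifies tw(G) ≤ 3. On the other hand G contains the 4-clique {c, d, g, h}. A clique must lie in a single bag of any decomposition, so no decomposition can have width below 3. Combining the bounds, tw(G) = 3.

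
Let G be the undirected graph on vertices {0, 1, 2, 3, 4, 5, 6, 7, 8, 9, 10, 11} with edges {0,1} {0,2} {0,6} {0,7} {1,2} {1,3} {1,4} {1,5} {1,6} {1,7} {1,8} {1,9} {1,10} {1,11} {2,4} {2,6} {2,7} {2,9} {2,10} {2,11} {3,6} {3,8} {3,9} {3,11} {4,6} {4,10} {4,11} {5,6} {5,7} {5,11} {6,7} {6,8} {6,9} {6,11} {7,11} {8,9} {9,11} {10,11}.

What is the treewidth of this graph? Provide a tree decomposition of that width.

Treewidth 4.
Bags: B1 = {1, 3, 6, 9, 11}  B2 = {1, 2, 6, 9, 11}  B3 = {1, 3, 6, 8, 9}  B4 = {1, 2, 6, 7, 11}  B5 = {0, 1, 2, 6, 7}  B6 = {1, 5, 6, 7, 11}  B7 = {1, 2, 4, 6, 11}  B8 = {1, 2, 4, 10, 11}
Tree: B1–B2, B1–B3, B2–B4, B4–B5, B4–B6, B4–B7, B7–B8

The largest bag has 5 vertices, giving width 4; this decomposition certifies tw(G) ≤ 4. For the lower bound, the 5 vertices {1, 2, 4, 10, 11} are pairwise adjacent, and any tree decomposition puts a clique entirely inside one bag — forcing width ≥ 4. Combining the bounds, tw(G) = 4.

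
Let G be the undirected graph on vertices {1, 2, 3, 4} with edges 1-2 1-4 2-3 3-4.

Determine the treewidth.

A width-2 tree decomposition is:
Bags: B1 = {2, 3, 4}  B2 = {1, 2, 4}
Tree: B1–B2
Each bag holds 3 vertices, so the decomposition has width 2, which upper-bounds the treewidth. Since 4–3–2–1–4 is a cycle in G, G is not acyclic. Forests are exactly the graphs of treewidth ≤ 1, so tw(G) ≥ 2. The upper and lower bounds meet at 2, so that is the treewidth.

2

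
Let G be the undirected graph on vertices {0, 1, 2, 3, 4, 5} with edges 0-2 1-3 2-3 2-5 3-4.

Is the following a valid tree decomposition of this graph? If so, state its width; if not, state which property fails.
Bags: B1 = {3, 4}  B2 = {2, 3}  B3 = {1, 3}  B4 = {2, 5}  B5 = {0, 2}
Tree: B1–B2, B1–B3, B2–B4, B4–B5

Vertex coverage: the bags together contain {0, 1, 2, 3, 4, 5}, the full vertex set. Edge coverage: each edge of G has both endpoints in at least one bag. Running intersection: for every vertex, the bags containing it form a connected subtree. All three properties hold, so this is a valid tree decomposition of width max|bag| − 1 = 1, and hence tw(G) ≤ 1.

Yes; width 1.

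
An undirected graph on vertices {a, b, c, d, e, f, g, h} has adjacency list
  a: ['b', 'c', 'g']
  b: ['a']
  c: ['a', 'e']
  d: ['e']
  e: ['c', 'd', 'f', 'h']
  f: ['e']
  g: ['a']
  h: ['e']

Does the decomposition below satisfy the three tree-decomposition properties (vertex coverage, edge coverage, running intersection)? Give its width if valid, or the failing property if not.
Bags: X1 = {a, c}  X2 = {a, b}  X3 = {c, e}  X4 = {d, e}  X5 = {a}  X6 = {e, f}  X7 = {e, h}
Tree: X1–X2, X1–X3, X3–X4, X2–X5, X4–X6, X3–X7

No — vertex g appears in no bag.

A tree decomposition must satisfy three properties: every vertex lies in some bag; for every edge, both endpoints lie together in some bag; and for every vertex, the bags containing it form a connected subtree. Here vertex g appears in no bag, so the decomposition is invalid.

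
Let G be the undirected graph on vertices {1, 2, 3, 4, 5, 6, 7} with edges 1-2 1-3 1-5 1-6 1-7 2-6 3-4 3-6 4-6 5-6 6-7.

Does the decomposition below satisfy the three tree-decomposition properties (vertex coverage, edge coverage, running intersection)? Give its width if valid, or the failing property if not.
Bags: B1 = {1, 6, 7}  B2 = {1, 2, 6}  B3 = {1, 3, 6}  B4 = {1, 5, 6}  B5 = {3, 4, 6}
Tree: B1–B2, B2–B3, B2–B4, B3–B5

Yes; width 2.

Checking the three conditions: (i) the bags cover all of {1, 2, 3, 4, 5, 6, 7}; (ii) for each edge, some bag contains both endpoints; (iii) the bags containing any fixed vertex form a subtree. All hold, so the decomposition is valid with width 3 − 1 = 2.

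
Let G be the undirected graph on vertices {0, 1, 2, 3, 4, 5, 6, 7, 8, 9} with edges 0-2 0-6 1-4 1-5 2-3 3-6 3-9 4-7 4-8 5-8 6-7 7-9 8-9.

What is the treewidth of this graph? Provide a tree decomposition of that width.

Each bag holds 3 vertices, so the decomposition has width 2, which upper-bounds the treewidth. Since 0–2–3–6–0 is a cycle in G, G is not acyclic. Forests are exactly the graphs of treewidth ≤ 1, so tw(G) ≥ 2. Combining the bounds, tw(G) = 2.

Treewidth 2.
One optimal decomposition is:
Bags: B1 = {0, 2, 6}  B2 = {2, 3, 6}  B3 = {3, 6, 7}  B4 = {3, 7, 9}  B5 = {4, 7, 9}  B6 = {4, 8, 9}  B7 = {1, 4, 8}  B8 = {1, 5, 8}
Tree: B1–B2, B2–B3, B3–B4, B4–B5, B5–B6, B6–B7, B7–B8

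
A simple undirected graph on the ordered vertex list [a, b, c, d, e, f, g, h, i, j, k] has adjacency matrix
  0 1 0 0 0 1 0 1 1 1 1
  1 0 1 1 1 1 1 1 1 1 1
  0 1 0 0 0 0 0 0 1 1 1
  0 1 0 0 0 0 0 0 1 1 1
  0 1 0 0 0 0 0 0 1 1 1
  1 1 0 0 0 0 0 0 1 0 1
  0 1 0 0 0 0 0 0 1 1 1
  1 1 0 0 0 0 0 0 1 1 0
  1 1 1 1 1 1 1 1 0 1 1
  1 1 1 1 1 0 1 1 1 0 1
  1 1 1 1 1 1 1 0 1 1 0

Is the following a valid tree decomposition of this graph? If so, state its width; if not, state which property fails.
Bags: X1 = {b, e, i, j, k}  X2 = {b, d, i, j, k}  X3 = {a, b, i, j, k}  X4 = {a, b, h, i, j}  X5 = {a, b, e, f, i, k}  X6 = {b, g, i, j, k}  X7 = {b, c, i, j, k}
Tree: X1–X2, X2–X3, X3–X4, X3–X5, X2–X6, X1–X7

A tree decomposition must satisfy three properties: every vertex lies in some bag; for every edge, both endpoints lie together in some bag; and for every vertex, the bags containing it form a connected subtree. Here bags containing vertex e are not connected in the tree, so the decomposition is invalid.

No — bags containing vertex e are not connected in the tree.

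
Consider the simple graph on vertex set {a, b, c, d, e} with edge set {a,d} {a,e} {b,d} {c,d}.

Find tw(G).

1

A width-1 tree decomposition is:
Bags: B1 = {c, d}  B2 = {a, d}  B3 = {a, e}  B4 = {b, d}
Tree: B1–B2, B2–B3, B2–B4
Every bag has size at most 2, so the width is 2 − 1 = 1 and tw(G) ≤ 1. G has an edge, so its treewidth is at least 1. Therefore the treewidth is 1.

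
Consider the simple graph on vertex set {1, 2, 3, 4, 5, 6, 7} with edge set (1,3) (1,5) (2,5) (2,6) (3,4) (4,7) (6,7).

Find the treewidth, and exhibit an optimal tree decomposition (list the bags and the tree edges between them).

Treewidth 2.
Bags: B1 = {2, 5, 6}  B2 = {1, 5, 6}  B3 = {1, 3, 6}  B4 = {3, 4, 6}  B5 = {4, 6, 7}
Tree: B1–B2, B2–B3, B3–B4, B4–B5

Every bag has size at most 3, so the width is 3 − 1 = 2 and tw(G) ≤ 2. Since 6–2–5–1–3–4–7–6 is a cycle in G, G is not acyclic. Forests are exactly the graphs of treewidth ≤ 1, so tw(G) ≥ 2. The upper and lower bounds meet at 2, so that is the treewidth.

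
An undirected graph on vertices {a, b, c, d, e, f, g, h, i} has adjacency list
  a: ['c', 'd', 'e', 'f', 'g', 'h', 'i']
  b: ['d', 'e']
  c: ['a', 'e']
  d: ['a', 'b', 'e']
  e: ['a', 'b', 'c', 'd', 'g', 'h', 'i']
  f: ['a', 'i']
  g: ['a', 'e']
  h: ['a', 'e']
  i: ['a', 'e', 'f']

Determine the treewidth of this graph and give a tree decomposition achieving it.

Treewidth 2.
One optimal decomposition is:
Bags: B1 = {a, e, h}  B2 = {a, e, i}  B3 = {a, f, i}  B4 = {a, c, e}  B5 = {a, e, g}  B6 = {a, d, e}  B7 = {b, d, e}
Tree: B1–B2, B2–B3, B2–B4, B2–B5, B2–B6, B6–B7

The largest bag has 3 vertices, giving width 2; this decomposition certifies tw(G) ≤ 2. Conversely, {a, d, e} is a clique of size 3, and the vertices of any clique must share a bag in every tree decomposition; so some bag has ≥ 3 vertices and tw(G) ≥ 2. Combining the bounds, tw(G) = 2.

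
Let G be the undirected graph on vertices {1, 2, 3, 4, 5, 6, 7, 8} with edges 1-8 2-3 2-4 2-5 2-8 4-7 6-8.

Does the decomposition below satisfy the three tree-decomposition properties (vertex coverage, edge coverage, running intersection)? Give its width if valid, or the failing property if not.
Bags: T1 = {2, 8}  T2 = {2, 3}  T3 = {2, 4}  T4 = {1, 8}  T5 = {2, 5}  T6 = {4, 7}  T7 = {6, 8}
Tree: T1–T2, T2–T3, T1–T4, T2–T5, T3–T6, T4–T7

Every vertex of G appears in some bag (union = {1, 2, 3, 4, 5, 6, 7, 8}); every edge is covered by a bag; and for each vertex v the set of bags containing v is connected in the bag tree. The decomposition is therefore valid. The largest bag has 2 vertices, so the width is 1.

Yes; width 1.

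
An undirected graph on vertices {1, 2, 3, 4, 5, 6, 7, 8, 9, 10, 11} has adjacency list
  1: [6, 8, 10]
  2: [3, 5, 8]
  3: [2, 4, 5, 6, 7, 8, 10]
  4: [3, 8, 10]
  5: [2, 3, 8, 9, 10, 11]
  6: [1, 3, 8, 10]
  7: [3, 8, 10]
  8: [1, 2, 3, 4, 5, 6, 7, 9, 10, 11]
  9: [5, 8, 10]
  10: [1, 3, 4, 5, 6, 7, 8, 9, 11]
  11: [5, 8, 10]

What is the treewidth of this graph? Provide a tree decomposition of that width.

Every bag has size at most 4, so the width is 4 − 1 = 3 and tw(G) ≤ 3. For the lower bound, the 4 vertices {2, 3, 5, 8} are pairwise adjacent, and any tree decomposition puts a clique entirely inside one bag — forcing width ≥ 3. Hence tw(G) = 3 exactly.

Treewidth 3.
Bags: B1 = {3, 6, 8, 10}  B2 = {3, 5, 8, 10}  B3 = {3, 4, 8, 10}  B4 = {1, 6, 8, 10}  B5 = {2, 3, 5, 8}  B6 = {3, 7, 8, 10}  B7 = {5, 8, 10, 11}  B8 = {5, 8, 9, 10}
Tree: B1–B2, B2–B3, B1–B4, B2–B5, B2–B6, B2–B7, B2–B8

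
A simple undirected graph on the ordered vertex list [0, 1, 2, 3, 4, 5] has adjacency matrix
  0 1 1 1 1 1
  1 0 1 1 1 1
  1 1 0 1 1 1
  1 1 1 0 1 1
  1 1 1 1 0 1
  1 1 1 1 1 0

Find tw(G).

A width-5 tree decomposition is:
Bags: B1 = {0, 1, 2, 3, 4, 5}
Tree: (single bag)
A single bag containing all 6 vertices is trivially a valid decomposition of width 5. Conversely, {0, 1, 2, 3, 4, 5} is a clique of size 6, and the vertices of any clique must share a bag in every tree decomposition; so some bag has ≥ 6 vertices and tw(G) ≥ 5. The upper and lower bounds meet at 5, so that is the treewidth.

5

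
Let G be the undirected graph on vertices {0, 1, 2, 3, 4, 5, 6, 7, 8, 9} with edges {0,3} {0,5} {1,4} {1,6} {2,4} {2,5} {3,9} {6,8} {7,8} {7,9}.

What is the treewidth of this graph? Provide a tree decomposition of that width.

Treewidth 2.
One such decomposition:
Bags: B1 = {7, 8, 9}  B2 = {6, 8, 9}  B3 = {1, 6, 9}  B4 = {1, 4, 9}  B5 = {2, 4, 9}  B6 = {2, 5, 9}  B7 = {0, 5, 9}  B8 = {0, 3, 9}
Tree: B1–B2, B2–B3, B3–B4, B4–B5, B5–B6, B6–B7, B7–B8

The largest bag has 3 vertices, giving width 2; this decomposition certifies tw(G) ≤ 2. For the lower bound, G contains the cycle 9–7–8–6–1–4–2–5–0–3–9, so G is not a forest; only forests have treewidth ≤ 1, hence tw(G) ≥ 2. Combining the bounds, tw(G) = 2.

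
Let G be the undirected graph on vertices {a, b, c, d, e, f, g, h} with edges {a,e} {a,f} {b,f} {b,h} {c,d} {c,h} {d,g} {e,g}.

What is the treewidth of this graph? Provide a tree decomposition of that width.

Treewidth 2.
One such decomposition:
Bags: B1 = {d, e, g}  B2 = {c, d, e}  B3 = {c, e, h}  B4 = {b, e, h}  B5 = {b, e, f}  B6 = {a, e, f}
Tree: B1–B2, B2–B3, B3–B4, B4–B5, B5–B6

Each bag holds 3 vertices, so the decomposition has width 2, which upper-bounds the treewidth. Since e–g–d–c–h–b–f–a–e is a cycle in G, G is not acyclic. Forests are exactly the graphs of treewidth ≤ 1, so tw(G) ≥ 2. Therefore the treewidth is 2.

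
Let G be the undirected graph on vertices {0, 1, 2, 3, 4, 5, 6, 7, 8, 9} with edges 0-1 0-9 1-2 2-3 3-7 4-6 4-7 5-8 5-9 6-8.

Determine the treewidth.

A width-2 tree decomposition is:
Bags: B1 = {1, 2, 3}  B2 = {1, 3, 7}  B3 = {1, 4, 7}  B4 = {1, 4, 6}  B5 = {1, 6, 8}  B6 = {1, 5, 8}  B7 = {1, 5, 9}  B8 = {0, 1, 9}
Tree: B1–B2, B2–B3, B3–B4, B4–B5, B5–B6, B6–B7, B7–B8
The largest bag has 3 vertices, giving width 2; this decomposition certifies tw(G) ≤ 2. Since 1–2–3–7–4–6–8–5–9–0–1 is a cycle in G, G is not acyclic. Forests are exactly the graphs of treewidth ≤ 1, so tw(G) ≥ 2. Combining the bounds, tw(G) = 2.

2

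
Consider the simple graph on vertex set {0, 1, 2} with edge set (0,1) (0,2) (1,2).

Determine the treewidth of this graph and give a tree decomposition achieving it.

Treewidth 2.
Bags: B1 = {0, 1, 2}
Tree: (single bag)

With just one bag of size 3, the width is 3 − 1 = 2, so tw(G) ≤ 2. For the lower bound, the 3 vertices {0, 1, 2} are pairwise adjacent, and any tree decomposition puts a clique entirely inside one bag — forcing width ≥ 2. Combining the bounds, tw(G) = 2.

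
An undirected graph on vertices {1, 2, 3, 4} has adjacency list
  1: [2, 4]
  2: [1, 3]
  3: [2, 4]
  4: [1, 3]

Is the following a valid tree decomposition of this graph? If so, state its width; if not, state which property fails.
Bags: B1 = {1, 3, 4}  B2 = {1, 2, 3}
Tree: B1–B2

Yes; width 2.

Checking the three conditions: (i) the bags cover all of {1, 2, 3, 4}; (ii) for each edge, some bag contains both endpoints; (iii) the bags containing any fixed vertex form a subtree. All hold, so the decomposition is valid with width 3 − 1 = 2.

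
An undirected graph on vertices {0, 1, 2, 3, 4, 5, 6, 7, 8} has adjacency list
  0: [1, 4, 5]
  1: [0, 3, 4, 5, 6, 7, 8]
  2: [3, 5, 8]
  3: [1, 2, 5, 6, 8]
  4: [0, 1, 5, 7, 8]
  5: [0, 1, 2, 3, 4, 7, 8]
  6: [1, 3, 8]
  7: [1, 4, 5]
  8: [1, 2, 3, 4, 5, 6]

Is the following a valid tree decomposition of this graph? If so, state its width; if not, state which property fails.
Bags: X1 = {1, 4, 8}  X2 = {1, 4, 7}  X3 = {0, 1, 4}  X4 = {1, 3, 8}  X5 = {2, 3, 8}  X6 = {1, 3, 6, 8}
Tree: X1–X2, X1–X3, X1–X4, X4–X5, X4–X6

A tree decomposition must satisfy three properties: every vertex lies in some bag; for every edge, both endpoints lie together in some bag; and for every vertex, the bags containing it form a connected subtree. Here vertex 5 appears in no bag, so the decomposition is invalid.

No — vertex 5 appears in no bag.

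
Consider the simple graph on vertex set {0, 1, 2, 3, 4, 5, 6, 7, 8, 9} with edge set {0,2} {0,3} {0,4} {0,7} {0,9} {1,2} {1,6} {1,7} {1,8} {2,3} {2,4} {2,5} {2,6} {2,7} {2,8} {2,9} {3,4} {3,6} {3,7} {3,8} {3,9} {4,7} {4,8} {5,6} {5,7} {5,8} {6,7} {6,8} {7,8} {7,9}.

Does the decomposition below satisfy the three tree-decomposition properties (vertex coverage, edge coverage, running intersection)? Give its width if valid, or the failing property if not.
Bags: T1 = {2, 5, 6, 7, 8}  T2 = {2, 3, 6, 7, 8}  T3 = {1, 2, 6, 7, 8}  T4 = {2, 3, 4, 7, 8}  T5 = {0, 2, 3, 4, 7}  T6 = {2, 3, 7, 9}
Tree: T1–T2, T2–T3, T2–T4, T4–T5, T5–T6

A tree decomposition must satisfy three properties: every vertex lies in some bag; for every edge, both endpoints lie together in some bag; and for every vertex, the bags containing it form a connected subtree. Here edge (0,9) lies in no bag, so the decomposition is invalid.

No — edge (0,9) lies in no bag.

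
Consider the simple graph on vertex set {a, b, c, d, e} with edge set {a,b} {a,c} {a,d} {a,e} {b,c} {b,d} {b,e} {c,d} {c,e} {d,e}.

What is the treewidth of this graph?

4

A width-4 tree decomposition is:
Bags: B1 = {a, b, c, d, e}
Tree: (single bag)
With just one bag of size 5, the width is 5 − 1 = 4, so tw(G) ≤ 4. Conversely, {a, b, c, d, e} is a clique of size 5, and the vertices of any clique must share a bag in every tree decomposition; so some bag has ≥ 5 vertices and tw(G) ≥ 4. Hence tw(G) = 4 exactly.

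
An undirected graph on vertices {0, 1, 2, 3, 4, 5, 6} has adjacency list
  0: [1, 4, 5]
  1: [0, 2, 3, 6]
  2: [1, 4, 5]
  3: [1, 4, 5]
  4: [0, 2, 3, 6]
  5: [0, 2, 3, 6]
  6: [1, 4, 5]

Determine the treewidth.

3

A width-3 tree decomposition is:
Bags: B1 = {1, 4, 5, 6}  B2 = {0, 1, 4, 5}  B3 = {1, 3, 4, 5}  B4 = {1, 2, 4, 5}
Tree: B1–B2, B2–B3, B3–B4
The largest bag has 4 vertices, giving width 3; this decomposition certifies tw(G) ≤ 3. For the lower bound: the 4 vertex sets {4,6}, {0,5}, {1}, {3} are disjoint, each induces a connected subgraph, and every pair is joined by at least one edge of G. Contracting each set to a single vertex therefore yields K_{4} as a minor, and since treewidth is minor-monotone, tw(G) ≥ tw(K_{4}) = 3. Combining the bounds, tw(G) = 3.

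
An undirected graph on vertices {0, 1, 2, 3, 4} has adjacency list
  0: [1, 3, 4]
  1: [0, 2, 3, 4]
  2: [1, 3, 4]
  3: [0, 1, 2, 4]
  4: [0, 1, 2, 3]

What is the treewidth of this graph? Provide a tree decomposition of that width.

Treewidth 3.
One such decomposition:
Bags: B1 = {1, 2, 3, 4}  B2 = {0, 1, 3, 4}
Tree: B1–B2

Each bag holds 4 vertices, so the decomposition has width 3, which upper-bounds the treewidth. Conversely, {0, 1, 3, 4} is a clique of size 4, and the vertices of any clique must share a bag in every tree decomposition; so some bag has ≥ 4 vertices and tw(G) ≥ 3. Therefore the treewidth is 3.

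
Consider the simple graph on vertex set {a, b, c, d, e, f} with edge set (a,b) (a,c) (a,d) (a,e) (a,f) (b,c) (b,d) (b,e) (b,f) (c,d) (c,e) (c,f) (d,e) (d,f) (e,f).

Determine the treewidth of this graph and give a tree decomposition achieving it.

With just one bag of size 6, the width is 6 − 1 = 5, so tw(G) ≤ 5. For the lower bound, the 6 vertices {a, b, c, d, e, f} are pairwise adjacent, and any tree decomposition puts a clique entirely inside one bag — forcing width ≥ 5. Combining the bounds, tw(G) = 5.

Treewidth 5.
One optimal decomposition is:
Bags: B1 = {a, b, c, d, e, f}
Tree: (single bag)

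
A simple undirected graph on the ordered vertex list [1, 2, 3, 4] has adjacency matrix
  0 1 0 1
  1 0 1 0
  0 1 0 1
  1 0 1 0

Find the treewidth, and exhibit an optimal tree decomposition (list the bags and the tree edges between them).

Treewidth 2.
One such decomposition:
Bags: B1 = {1, 2, 4}  B2 = {2, 3, 4}
Tree: B1–B2

The largest bag has 3 vertices, giving width 2; this decomposition certifies tw(G) ≤ 2. The edges 2–1–4–3–2 form a cycle, so G is not a tree and its treewidth is at least 2. Therefore the treewidth is 2.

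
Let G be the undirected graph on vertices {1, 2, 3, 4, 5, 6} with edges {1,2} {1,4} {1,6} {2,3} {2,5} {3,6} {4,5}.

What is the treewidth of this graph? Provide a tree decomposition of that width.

The largest bag has 3 vertices, giving width 2; this decomposition certifies tw(G) ≤ 2. For the lower bound, G contains the cycle 6–3–2–1–6, so G is not a forest; only forests have treewidth ≤ 1, hence tw(G) ≥ 2. The upper and lower bounds meet at 2, so that is the treewidth.

Treewidth 2.
One such decomposition:
Bags: B1 = {1, 3, 6}  B2 = {1, 2, 3}  B3 = {1, 2, 4}  B4 = {2, 4, 5}
Tree: B1–B2, B2–B3, B3–B4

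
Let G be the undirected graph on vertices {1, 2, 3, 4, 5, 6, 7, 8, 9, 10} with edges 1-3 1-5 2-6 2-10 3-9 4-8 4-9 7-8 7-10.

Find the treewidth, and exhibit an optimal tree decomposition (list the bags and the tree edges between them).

Each bag holds 2 vertices, so the decomposition has width 1, which upper-bounds the treewidth. Any graph with an edge has treewidth ≥ 1, and G has the edge 5–1. The upper and lower bounds meet at 1, so that is the treewidth.

Treewidth 1.
One optimal decomposition is:
Bags: B1 = {1, 5}  B2 = {1, 3}  B3 = {3, 9}  B4 = {4, 9}  B5 = {4, 8}  B6 = {7, 8}  B7 = {7, 10}  B8 = {2, 10}  B9 = {2, 6}
Tree: B1–B2, B2–B3, B3–B4, B4–B5, B5–B6, B6–B7, B7–B8, B8–B9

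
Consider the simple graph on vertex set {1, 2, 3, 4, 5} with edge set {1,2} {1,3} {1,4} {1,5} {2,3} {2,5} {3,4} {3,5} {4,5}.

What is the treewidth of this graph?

A width-3 tree decomposition is:
Bags: B1 = {1, 2, 3, 5}  B2 = {1, 3, 4, 5}
Tree: B1–B2
Every bag has size at most 4, so the width is 4 − 1 = 3 and tw(G) ≤ 3. Conversely, {1, 2, 3, 5} is a clique of size 4, and the vertices of any clique must share a bag in every tree decomposition; so some bag has ≥ 4 vertices and tw(G) ≥ 3. Therefore the treewidth is 3.

3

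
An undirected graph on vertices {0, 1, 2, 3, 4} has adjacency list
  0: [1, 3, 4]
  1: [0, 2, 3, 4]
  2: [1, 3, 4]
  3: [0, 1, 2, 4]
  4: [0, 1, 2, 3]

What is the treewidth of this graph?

3

A width-3 tree decomposition is:
Bags: B1 = {1, 2, 3, 4}  B2 = {0, 1, 3, 4}
Tree: B1–B2
Each bag holds 4 vertices, so the decomposition has width 3, which upper-bounds the treewidth. On the other hand G contains the 4-clique {0, 1, 3, 4}. A clique must lie in a single bag of any decomposition, so no decomposition can have width below 3. Hence tw(G) = 3 exactly.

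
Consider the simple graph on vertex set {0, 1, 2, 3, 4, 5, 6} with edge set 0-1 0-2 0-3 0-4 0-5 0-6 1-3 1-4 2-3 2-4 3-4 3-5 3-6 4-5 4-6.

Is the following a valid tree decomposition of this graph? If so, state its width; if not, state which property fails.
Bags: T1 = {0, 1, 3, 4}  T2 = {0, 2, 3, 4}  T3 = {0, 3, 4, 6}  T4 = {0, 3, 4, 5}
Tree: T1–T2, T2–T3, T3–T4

Vertex coverage: the bags together contain {0, 1, 2, 3, 4, 5, 6}, the full vertex set. Edge coverage: each edge of G has both endpoints in at least one bag. Running intersection: for every vertex, the bags containing it form a connected subtree. All three properties hold, so this is a valid tree decomposition of width max|bag| − 1 = 3, and hence tw(G) ≤ 3.

Yes; width 3.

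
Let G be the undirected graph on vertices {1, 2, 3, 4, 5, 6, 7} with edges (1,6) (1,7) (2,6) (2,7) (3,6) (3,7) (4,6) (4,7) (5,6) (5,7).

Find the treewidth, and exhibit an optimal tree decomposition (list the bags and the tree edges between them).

Treewidth 2.
One such decomposition:
Bags: B1 = {5, 6, 7}  B2 = {1, 6, 7}  B3 = {4, 6, 7}  B4 = {2, 6, 7}  B5 = {3, 6, 7}
Tree: B1–B2, B2–B3, B3–B4, B4–B5

Every bag has size at most 3, so the width is 3 − 1 = 2 and tw(G) ≤ 2. The edges 7–5–6–1–7 form a cycle, so G is not a tree and its treewidth is at least 2. The upper and lower bounds meet at 2, so that is the treewidth.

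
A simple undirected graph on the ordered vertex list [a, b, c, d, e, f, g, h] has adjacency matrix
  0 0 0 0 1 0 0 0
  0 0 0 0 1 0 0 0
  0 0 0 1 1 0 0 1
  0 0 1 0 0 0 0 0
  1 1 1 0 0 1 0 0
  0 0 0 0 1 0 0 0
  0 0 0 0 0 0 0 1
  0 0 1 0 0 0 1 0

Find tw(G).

A width-1 tree decomposition is:
Bags: B1 = {b, e}  B2 = {c, e}  B3 = {c, h}  B4 = {a, e}  B5 = {g, h}  B6 = {e, f}  B7 = {c, d}
Tree: B1–B2, B2–B3, B2–B4, B3–B5, B2–B6, B3–B7
Each bag holds 2 vertices, so the decomposition has width 1, which upper-bounds the treewidth. Since G has at least one edge (e.g. b–e), it is not an edgeless graph, so tw(G) ≥ 1. Combining the bounds, tw(G) = 1.

1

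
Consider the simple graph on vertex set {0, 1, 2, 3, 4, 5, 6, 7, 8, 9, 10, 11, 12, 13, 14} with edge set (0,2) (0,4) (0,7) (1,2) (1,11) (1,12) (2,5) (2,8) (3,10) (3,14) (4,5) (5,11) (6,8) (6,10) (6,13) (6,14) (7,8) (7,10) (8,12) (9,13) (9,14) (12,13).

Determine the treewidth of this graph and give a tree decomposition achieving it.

Every bag has size at most 4, so the width is 4 − 1 = 3 and tw(G) ≤ 3. For the lower bound: the 4 vertex sets {3,9,14}, {10}, {6}, {7,8,12,13} are disjoint, each induces a connected subgraph, and every pair is joined by at least one edge of G. Contracting each set to a single vertex therefore yields K_{4} as a minor, and since treewidth is minor-monotone, tw(G) ≥ tw(K_{4}) = 3. The upper and lower bounds meet at 3, so that is the treewidth.

Treewidth 3.
One optimal decomposition is:
Bags: B1 = {3, 9, 10, 14}  B2 = {6, 9, 10, 14}  B3 = {6, 9, 10, 13}  B4 = {6, 7, 10, 13}  B5 = {6, 7, 8, 13}  B6 = {7, 8, 12, 13}  B7 = {0, 7, 8, 12}  B8 = {0, 2, 8, 12}  B9 = {0, 1, 2, 12}  B10 = {0, 1, 2, 4}  B11 = {1, 2, 4, 5}  B12 = {1, 4, 5, 11}
Tree: B1–B2, B2–B3, B3–B4, B4–B5, B5–B6, B6–B7, B7–B8, B8–B9, B9–B10, B10–B11, B11–B12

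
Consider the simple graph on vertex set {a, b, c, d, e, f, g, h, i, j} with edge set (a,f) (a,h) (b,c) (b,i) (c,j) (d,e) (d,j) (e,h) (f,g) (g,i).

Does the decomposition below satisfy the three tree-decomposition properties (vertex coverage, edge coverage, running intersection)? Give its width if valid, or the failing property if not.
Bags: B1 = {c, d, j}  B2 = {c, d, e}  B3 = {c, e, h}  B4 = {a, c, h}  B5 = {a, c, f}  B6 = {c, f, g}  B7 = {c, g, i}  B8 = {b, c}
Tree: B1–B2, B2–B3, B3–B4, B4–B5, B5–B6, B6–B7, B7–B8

No — edge (i,b) lies in no bag.

A tree decomposition must satisfy three properties: every vertex lies in some bag; for every edge, both endpoints lie together in some bag; and for every vertex, the bags containing it form a connected subtree. Here edge (i,b) lies in no bag, so the decomposition is invalid.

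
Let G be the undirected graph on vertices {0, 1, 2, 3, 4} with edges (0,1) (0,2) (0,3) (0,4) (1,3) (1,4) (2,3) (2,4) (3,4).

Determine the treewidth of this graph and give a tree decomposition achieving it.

The largest bag has 4 vertices, giving width 3; this decomposition certifies tw(G) ≤ 3. For the lower bound, the 4 vertices {0, 1, 3, 4} are pairwise adjacent, and any tree decomposition puts a clique entirely inside one bag — forcing width ≥ 3. Hence tw(G) = 3 exactly.

Treewidth 3.
Bags: B1 = {0, 2, 3, 4}  B2 = {0, 1, 3, 4}
Tree: B1–B2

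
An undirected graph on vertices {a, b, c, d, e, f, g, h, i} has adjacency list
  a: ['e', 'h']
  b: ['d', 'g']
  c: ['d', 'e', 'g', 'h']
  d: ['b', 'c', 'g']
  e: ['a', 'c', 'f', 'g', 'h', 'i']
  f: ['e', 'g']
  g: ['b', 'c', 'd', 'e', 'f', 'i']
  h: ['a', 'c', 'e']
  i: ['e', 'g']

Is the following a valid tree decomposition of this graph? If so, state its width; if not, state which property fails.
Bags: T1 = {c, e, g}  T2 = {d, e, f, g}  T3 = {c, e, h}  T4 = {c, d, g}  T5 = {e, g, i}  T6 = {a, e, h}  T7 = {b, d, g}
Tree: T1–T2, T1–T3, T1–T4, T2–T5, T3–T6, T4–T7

A tree decomposition must satisfy three properties: every vertex lies in some bag; for every edge, both endpoints lie together in some bag; and for every vertex, the bags containing it form a connected subtree. Here bags containing vertex d are not connected in the tree, so the decomposition is invalid.

No — bags containing vertex d are not connected in the tree.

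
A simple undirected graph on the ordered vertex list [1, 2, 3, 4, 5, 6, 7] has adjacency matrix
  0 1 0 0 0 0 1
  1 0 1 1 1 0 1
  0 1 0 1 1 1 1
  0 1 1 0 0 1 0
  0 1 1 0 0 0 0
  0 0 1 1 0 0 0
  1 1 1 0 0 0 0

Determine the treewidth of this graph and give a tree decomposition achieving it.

Treewidth 2.
Bags: B1 = {2, 3, 5}  B2 = {2, 3, 7}  B3 = {2, 3, 4}  B4 = {1, 2, 7}  B5 = {3, 4, 6}
Tree: B1–B2, B2–B3, B2–B4, B3–B5

Every bag has size at most 3, so the width is 3 − 1 = 2 and tw(G) ≤ 2. Conversely, {1, 2, 7} is a clique of size 3, and the vertices of any clique must share a bag in every tree decomposition; so some bag has ≥ 3 vertices and tw(G) ≥ 2. The upper and lower bounds meet at 2, so that is the treewidth.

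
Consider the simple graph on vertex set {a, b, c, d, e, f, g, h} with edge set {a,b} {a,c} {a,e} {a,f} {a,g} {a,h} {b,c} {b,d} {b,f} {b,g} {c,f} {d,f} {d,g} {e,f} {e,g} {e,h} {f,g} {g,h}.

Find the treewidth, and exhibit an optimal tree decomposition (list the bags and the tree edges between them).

Each bag holds 4 vertices, so the decomposition has width 3, which upper-bounds the treewidth. Conversely, {a, e, g, h} is a clique of size 4, and the vertices of any clique must share a bag in every tree decomposition; so some bag has ≥ 4 vertices and tw(G) ≥ 3. Combining the bounds, tw(G) = 3.

Treewidth 3.
One optimal decomposition is:
Bags: B1 = {a, b, f, g}  B2 = {b, d, f, g}  B3 = {a, e, f, g}  B4 = {a, b, c, f}  B5 = {a, e, g, h}
Tree: B1–B2, B1–B3, B1–B4, B3–B5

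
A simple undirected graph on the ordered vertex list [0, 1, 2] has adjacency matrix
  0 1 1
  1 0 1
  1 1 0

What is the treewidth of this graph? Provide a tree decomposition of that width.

Treewidth 2.
One such decomposition:
Bags: B1 = {0, 1, 2}
Tree: (single bag)

With just one bag of size 3, the width is 3 − 1 = 2, so tw(G) ≤ 2. For the lower bound, the 3 vertices {0, 1, 2} are pairwise adjacent, and any tree decomposition puts a clique entirely inside one bag — forcing width ≥ 2. Combining the bounds, tw(G) = 2.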